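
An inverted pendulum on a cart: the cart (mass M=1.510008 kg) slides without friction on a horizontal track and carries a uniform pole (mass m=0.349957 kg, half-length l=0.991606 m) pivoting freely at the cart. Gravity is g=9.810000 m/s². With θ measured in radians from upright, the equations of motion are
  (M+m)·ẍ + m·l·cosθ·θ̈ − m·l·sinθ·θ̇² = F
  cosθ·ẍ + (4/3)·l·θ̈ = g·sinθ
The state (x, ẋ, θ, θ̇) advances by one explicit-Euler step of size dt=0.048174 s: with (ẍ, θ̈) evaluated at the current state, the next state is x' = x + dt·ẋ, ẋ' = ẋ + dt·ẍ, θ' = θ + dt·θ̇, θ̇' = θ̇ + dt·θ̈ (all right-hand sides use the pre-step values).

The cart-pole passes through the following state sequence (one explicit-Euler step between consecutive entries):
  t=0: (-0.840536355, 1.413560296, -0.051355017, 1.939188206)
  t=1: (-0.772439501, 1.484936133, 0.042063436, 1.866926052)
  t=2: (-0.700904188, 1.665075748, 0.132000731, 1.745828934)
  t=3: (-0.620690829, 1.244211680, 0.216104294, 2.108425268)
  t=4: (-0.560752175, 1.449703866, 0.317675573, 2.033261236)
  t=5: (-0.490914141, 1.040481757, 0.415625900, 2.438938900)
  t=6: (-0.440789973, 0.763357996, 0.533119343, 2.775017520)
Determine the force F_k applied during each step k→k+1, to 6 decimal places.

step 0→1:
  ẍ = (ẋ'−ẋ)/dt = (1.484936133−1.413560296)/0.048174 = 1.481626
  θ̈ = (θ̇'−θ̇)/dt = (1.866926052−1.939188206)/0.048174 = -1.500024
  sinθ=-0.051332, cosθ=0.998682
  F = (M+m)·ẍ + m·l·cosθ·θ̈ − m·l·sinθ·θ̇² = 2.755772 + -0.519851 − -0.066986 = 2.302907
step 1→2:
  ẍ = (ẋ'−ẋ)/dt = (1.665075748−1.484936133)/0.048174 = 3.739353
  θ̈ = (θ̇'−θ̇)/dt = (1.745828934−1.866926052)/0.048174 = -2.513744
  sinθ=0.042051, cosθ=0.999115
  F = (M+m)·ẍ + m·l·cosθ·θ̈ − m·l·sinθ·θ̇² = 6.955067 + -0.871547 − 0.050861 = 6.032659
step 2→3:
  ẍ = (ẋ'−ẋ)/dt = (1.244211680−1.665075748)/0.048174 = -8.736332
  θ̈ = (θ̇'−θ̇)/dt = (2.108425268−1.745828934)/0.048174 = 7.526806
  sinθ=0.131618, cosθ=0.991301
  F = (M+m)·ẍ + m·l·cosθ·θ̈ − m·l·sinθ·θ̇² = -16.249272 + 2.589226 − 0.139210 = -13.799257
step 3→4:
  ẍ = (ẋ'−ẋ)/dt = (1.449703866−1.244211680)/0.048174 = 4.265624
  θ̈ = (θ̇'−θ̇)/dt = (2.033261236−2.108425268)/0.048174 = -1.560261
  sinθ=0.214426, cosθ=0.976740
  F = (M+m)·ẍ + m·l·cosθ·θ̈ − m·l·sinθ·θ̇² = 7.933912 + -0.528847 − 0.330787 = 7.074278
step 4→5:
  ẍ = (ẋ'−ẋ)/dt = (1.040481757−1.449703866)/0.048174 = -8.494667
  θ̈ = (θ̇'−θ̇)/dt = (2.438938900−2.033261236)/0.048174 = 8.421092
  sinθ=0.312359, cosθ=0.949964
  F = (M+m)·ẍ + m·l·cosθ·θ̈ − m·l·sinθ·θ̇² = -15.799784 + 2.776063 − 0.448120 = -13.471841
step 5→6:
  ẍ = (ẋ'−ẋ)/dt = (0.763357996−1.040481757)/0.048174 = -5.752559
  θ̈ = (θ̇'−θ̇)/dt = (2.775017520−2.438938900)/0.048174 = 6.976349
  sinθ=0.403763, cosθ=0.914864
  F = (M+m)·ẍ + m·l·cosθ·θ̈ − m·l·sinθ·θ̇² = -10.699558 + 2.214820 − 0.833454 = -9.318192

F_0 = 2.302907 N
F_1 = 6.032659 N
F_2 = -13.799257 N
F_3 = 7.074278 N
F_4 = -13.471841 N
F_5 = -9.318192 N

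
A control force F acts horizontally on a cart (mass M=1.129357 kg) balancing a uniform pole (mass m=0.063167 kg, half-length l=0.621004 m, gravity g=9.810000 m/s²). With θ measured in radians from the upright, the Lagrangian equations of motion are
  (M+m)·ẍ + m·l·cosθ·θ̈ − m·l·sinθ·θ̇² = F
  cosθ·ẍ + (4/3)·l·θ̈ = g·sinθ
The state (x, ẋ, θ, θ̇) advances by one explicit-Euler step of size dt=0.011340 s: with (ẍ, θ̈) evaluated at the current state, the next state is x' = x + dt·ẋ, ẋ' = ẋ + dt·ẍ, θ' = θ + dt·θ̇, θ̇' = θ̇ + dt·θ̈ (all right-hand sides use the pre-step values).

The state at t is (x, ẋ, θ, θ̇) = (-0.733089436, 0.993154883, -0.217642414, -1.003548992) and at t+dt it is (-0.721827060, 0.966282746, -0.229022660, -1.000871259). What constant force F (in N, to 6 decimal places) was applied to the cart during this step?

ẍ = (ẋ'−ẋ)/dt = (0.966282746−0.993154883)/0.011340 = -2.369677
θ̈ = (θ̇'−θ̇)/dt = (-1.000871259−-1.003548992)/0.011340 = 0.236132
sinθ=-0.215928, cosθ=0.976409
F = (M+m)·ẍ + m·l·cosθ·θ̈ − m·l·sinθ·θ̇² = -2.825897 + 0.009044 − -0.008530 = -2.808322

F = -2.808322 N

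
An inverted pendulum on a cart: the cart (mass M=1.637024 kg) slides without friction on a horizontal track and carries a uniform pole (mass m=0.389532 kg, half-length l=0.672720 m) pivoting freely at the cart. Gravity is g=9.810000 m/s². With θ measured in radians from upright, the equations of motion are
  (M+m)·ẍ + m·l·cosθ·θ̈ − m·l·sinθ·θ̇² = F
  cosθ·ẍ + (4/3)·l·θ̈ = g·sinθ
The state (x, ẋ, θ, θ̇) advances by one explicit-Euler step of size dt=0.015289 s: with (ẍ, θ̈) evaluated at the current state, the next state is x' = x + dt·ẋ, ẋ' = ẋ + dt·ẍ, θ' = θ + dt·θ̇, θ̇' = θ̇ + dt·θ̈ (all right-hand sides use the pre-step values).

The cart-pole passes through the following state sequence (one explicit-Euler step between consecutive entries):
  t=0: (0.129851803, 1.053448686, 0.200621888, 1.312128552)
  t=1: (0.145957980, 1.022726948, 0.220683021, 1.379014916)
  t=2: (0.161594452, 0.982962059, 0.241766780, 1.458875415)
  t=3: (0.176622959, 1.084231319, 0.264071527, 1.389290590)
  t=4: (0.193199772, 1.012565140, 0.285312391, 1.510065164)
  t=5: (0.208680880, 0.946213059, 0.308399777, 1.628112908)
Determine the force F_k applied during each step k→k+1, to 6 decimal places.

step 0→1:
  ẍ = (ẋ'−ẋ)/dt = (1.022726948−1.053448686)/0.015289 = -2.009401
  θ̈ = (θ̇'−θ̇)/dt = (1.379014916−1.312128552)/0.015289 = 4.374803
  sinθ=0.199279, cosθ=0.979943
  F = (M+m)·ẍ + m·l·cosθ·θ̈ − m·l·sinθ·θ̇² = -4.072164 + 1.123406 − 0.089907 = -3.038665
step 1→2:
  ẍ = (ẋ'−ẋ)/dt = (0.982962059−1.022726948)/0.015289 = -2.600882
  θ̈ = (θ̇'−θ̇)/dt = (1.458875415−1.379014916)/0.015289 = 5.223396
  sinθ=0.218896, cosθ=0.975748
  F = (M+m)·ẍ + m·l·cosθ·θ̈ − m·l·sinθ·θ̇² = -5.270834 + 1.335575 − 0.109082 = -4.044341
step 2→3:
  ẍ = (ẋ'−ẋ)/dt = (1.084231319−0.982962059)/0.015289 = 6.623668
  θ̈ = (θ̇'−θ̇)/dt = (1.389290590−1.458875415)/0.015289 = -4.551300
  sinθ=0.239418, cosθ=0.970916
  F = (M+m)·ẍ + m·l·cosθ·θ̈ − m·l·sinθ·θ̇² = 13.423234 + -1.157963 − 0.133528 = 12.131743
step 3→4:
  ẍ = (ẋ'−ẋ)/dt = (1.012565140−1.084231319)/0.015289 = -4.687434
  θ̈ = (θ̇'−θ̇)/dt = (1.510065164−1.389290590)/0.015289 = 7.899442
  sinθ=0.261013, cosθ=0.965335
  F = (M+m)·ẍ + m·l·cosθ·θ̈ − m·l·sinθ·θ̇² = -9.499348 + 1.998260 − 0.132016 = -7.633103
step 4→5:
  ẍ = (ẋ'−ẋ)/dt = (0.946213059−1.012565140)/0.015289 = -4.339857
  θ̈ = (θ̇'−θ̇)/dt = (1.628112908−1.510065164)/0.015289 = 7.721090
  sinθ=0.281457, cosθ=0.959574
  F = (M+m)·ẍ + m·l·cosθ·θ̈ − m·l·sinθ·θ̇² = -8.794964 + 1.941487 − 0.168183 = -7.021660

F_0 = -3.038665 N
F_1 = -4.044341 N
F_2 = 12.131743 N
F_3 = -7.633103 N
F_4 = -7.021660 N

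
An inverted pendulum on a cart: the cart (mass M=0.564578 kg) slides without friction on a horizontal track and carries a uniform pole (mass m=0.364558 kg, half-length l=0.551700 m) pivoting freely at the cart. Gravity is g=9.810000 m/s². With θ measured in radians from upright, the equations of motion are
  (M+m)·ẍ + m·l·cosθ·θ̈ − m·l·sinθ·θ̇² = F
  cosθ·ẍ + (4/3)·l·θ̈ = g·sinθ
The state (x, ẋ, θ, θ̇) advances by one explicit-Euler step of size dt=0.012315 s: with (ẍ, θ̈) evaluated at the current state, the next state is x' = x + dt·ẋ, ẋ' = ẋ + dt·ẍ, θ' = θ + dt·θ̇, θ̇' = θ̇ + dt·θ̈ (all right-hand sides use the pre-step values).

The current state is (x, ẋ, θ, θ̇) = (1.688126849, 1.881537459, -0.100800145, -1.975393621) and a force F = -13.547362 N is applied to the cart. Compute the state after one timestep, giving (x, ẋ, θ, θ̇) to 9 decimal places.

sinθ=-0.100629532, cosθ=0.994923966
temp = (F + m·l·θ̇²·sinθ)/(M+m) = (-13.547362 + -0.078977315)/0.929136 = -14.665602576
θ̈ = (g·sinθ − cosθ·temp)/(l·(4/3 − m·cos²θ/(M+m))) = 26.094980803
ẍ = temp − m·l·θ̈·cosθ/(M+m) = -20.285614065
Euler: x'=1.688126849+0.012315·1.881537459=1.711297983, ẋ'=1.881537459+0.012315·-20.285614065=1.631720122
       θ'=-0.100800145+0.012315·-1.975393621=-0.125127117, θ̇'=-1.975393621+0.012315·26.094980803=-1.654033932

(1.711297983, 1.631720122, -0.125127117, -1.654033932)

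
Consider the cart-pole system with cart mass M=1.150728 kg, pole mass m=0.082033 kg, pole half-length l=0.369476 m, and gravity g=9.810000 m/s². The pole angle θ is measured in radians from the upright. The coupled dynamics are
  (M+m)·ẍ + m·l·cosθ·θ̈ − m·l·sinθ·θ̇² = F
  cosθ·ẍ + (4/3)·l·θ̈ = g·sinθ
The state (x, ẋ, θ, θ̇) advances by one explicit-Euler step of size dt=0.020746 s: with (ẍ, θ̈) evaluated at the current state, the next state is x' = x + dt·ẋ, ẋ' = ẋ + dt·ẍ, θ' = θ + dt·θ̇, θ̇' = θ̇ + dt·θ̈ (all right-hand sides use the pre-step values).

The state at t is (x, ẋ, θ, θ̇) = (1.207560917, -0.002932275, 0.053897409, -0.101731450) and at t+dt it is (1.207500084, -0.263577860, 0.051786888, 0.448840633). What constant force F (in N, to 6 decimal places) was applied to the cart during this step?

ẍ = (ẋ'−ẋ)/dt = (-0.263577860−-0.002932275)/0.020746 = -12.563655
θ̈ = (θ̇'−θ̇)/dt = (0.448840633−-0.101731450)/0.020746 = 26.538710
sinθ=0.053871, cosθ=0.998548
F = (M+m)·ẍ + m·l·cosθ·θ̈ − m·l·sinθ·θ̇² = -15.487984 + 0.803200 − 0.000017 = -14.684801

F = -14.684801 N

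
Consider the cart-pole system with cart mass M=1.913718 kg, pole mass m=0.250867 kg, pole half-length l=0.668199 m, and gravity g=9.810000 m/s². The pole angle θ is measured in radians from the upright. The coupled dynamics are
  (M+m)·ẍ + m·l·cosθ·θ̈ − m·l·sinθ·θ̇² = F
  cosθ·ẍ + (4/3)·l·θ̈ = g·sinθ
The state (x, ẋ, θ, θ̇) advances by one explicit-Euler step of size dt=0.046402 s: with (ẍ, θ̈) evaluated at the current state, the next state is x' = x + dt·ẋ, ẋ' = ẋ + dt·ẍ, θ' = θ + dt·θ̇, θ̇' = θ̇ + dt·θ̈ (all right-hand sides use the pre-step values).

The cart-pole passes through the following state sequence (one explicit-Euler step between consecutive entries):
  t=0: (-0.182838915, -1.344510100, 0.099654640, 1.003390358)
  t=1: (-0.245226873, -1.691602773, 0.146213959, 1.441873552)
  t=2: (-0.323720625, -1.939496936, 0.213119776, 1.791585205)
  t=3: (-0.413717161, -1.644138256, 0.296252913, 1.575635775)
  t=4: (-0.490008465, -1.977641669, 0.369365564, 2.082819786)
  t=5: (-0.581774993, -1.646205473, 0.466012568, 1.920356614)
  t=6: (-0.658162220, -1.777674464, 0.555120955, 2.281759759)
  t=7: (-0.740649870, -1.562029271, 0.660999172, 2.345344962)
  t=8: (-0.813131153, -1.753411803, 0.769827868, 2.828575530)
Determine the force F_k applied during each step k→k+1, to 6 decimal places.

step 0→1:
  ẍ = (ẋ'−ẋ)/dt = (-1.691602773−-1.344510100)/0.046402 = -7.480123
  θ̈ = (θ̇'−θ̇)/dt = (1.441873552−1.003390358)/0.046402 = 9.449662
  sinθ=0.099490, cosθ=0.995039
  F = (M+m)·ẍ + m·l·cosθ·θ̈ − m·l·sinθ·θ̇² = -16.191362 + 1.576179 − 0.016791 = -14.631974
step 1→2:
  ẍ = (ẋ'−ẋ)/dt = (-1.939496936−-1.691602773)/0.046402 = -5.342316
  θ̈ = (θ̇'−θ̇)/dt = (1.791585205−1.441873552)/0.046402 = 7.536564
  sinθ=0.145694, cosθ=0.989330
  F = (M+m)·ẍ + m·l·cosθ·θ̈ − m·l·sinθ·θ̇² = -11.563898 + 1.249867 − 0.050774 = -10.364805
step 2→3:
  ẍ = (ẋ'−ẋ)/dt = (-1.644138256−-1.939496936)/0.046402 = 6.365214
  θ̈ = (θ̇'−θ̇)/dt = (1.575635775−1.791585205)/0.046402 = -4.653882
  sinθ=0.211510, cosθ=0.977376
  F = (M+m)·ẍ + m·l·cosθ·θ̈ − m·l·sinθ·θ̇² = 13.778048 + -0.762476 − 0.113803 = 12.901768
step 3→4:
  ẍ = (ẋ'−ẋ)/dt = (-1.977641669−-1.644138256)/0.046402 = -7.187264
  θ̈ = (θ̇'−θ̇)/dt = (2.082819786−1.575635775)/0.046402 = 10.930219
  sinθ=0.291938, cosθ=0.956437
  F = (M+m)·ẍ + m·l·cosθ·θ̈ − m·l·sinθ·θ̇² = -15.557443 + 1.752406 − 0.121493 = -13.926531
step 4→5:
  ẍ = (ẋ'−ẋ)/dt = (-1.646205473−-1.977641669)/0.046402 = 7.142714
  θ̈ = (θ̇'−θ̇)/dt = (1.920356614−2.082819786)/0.046402 = -3.501211
  sinθ=0.361024, cosθ=0.932557
  F = (M+m)·ẍ + m·l·cosθ·θ̈ − m·l·sinθ·θ̇² = 15.461011 + -0.547322 − 0.262536 = 14.651153
step 5→6:
  ẍ = (ẋ'−ẋ)/dt = (-1.777674464−-1.646205473)/0.046402 = -2.833261
  θ̈ = (θ̇'−θ̇)/dt = (2.281759759−1.920356614)/0.046402 = 7.788525
  sinθ=0.449328, cosθ=0.893367
  F = (M+m)·ẍ + m·l·cosθ·θ̈ − m·l·sinθ·θ̇² = -6.132835 + 1.166365 − 0.277764 = -5.244234
step 6→7:
  ẍ = (ẋ'−ẋ)/dt = (-1.562029271−-1.777674464)/0.046402 = 4.647325
  θ̈ = (θ̇'−θ̇)/dt = (2.345344962−2.281759759)/0.046402 = 1.370312
  sinθ=0.527046, cosθ=0.849837
  F = (M+m)·ẍ + m·l·cosθ·θ̈ − m·l·sinθ·θ̇² = 10.059531 + 0.195211 − 0.459979 = 9.794763
step 7→8:
  ẍ = (ẋ'−ẋ)/dt = (-1.753411803−-1.562029271)/0.046402 = -4.124446
  θ̈ = (θ̇'−θ̇)/dt = (2.828575530−2.345344962)/0.046402 = 10.414003
  sinθ=0.613906, cosθ=0.789379
  F = (M+m)·ẍ + m·l·cosθ·θ̈ − m·l·sinθ·θ̇² = -8.927713 + 1.378011 − 0.566063 = -8.115765

F_0 = -14.631974 N
F_1 = -10.364805 N
F_2 = 12.901768 N
F_3 = -13.926531 N
F_4 = 14.651153 N
F_5 = -5.244234 N
F_6 = 9.794763 N
F_7 = -8.115765 N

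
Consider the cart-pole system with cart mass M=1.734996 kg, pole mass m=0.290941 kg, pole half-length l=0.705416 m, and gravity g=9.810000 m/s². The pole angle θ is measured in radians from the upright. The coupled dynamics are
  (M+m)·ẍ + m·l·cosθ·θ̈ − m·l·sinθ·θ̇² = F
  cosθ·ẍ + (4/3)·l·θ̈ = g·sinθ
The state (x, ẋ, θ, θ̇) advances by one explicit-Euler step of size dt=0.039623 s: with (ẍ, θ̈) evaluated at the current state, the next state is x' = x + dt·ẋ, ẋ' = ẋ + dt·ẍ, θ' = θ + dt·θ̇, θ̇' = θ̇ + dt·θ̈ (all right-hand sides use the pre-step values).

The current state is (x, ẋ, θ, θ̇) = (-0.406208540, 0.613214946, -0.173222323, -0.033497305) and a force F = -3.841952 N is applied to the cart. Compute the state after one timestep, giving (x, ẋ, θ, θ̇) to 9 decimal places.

(-0.381911124, 0.537241972, -0.174549587, -0.025161350)

sinθ=-0.172357338, cosθ=0.985034491
temp = (F + m·l·θ̇²·sinθ)/(M+m) = (-3.841952 + -0.000039692)/2.025937 = -1.896402352
θ̈ = (g·sinθ − cosθ·temp)/(l·(4/3 − m·cos²θ/(M+m))) = 0.210381723
ẍ = temp − m·l·θ̈·cosθ/(M+m) = -1.917395798
Euler: x'=-0.406208540+0.039623·0.613214946=-0.381911124, ẋ'=0.613214946+0.039623·-1.917395798=0.537241972
       θ'=-0.173222323+0.039623·-0.033497305=-0.174549587, θ̇'=-0.033497305+0.039623·0.210381723=-0.025161350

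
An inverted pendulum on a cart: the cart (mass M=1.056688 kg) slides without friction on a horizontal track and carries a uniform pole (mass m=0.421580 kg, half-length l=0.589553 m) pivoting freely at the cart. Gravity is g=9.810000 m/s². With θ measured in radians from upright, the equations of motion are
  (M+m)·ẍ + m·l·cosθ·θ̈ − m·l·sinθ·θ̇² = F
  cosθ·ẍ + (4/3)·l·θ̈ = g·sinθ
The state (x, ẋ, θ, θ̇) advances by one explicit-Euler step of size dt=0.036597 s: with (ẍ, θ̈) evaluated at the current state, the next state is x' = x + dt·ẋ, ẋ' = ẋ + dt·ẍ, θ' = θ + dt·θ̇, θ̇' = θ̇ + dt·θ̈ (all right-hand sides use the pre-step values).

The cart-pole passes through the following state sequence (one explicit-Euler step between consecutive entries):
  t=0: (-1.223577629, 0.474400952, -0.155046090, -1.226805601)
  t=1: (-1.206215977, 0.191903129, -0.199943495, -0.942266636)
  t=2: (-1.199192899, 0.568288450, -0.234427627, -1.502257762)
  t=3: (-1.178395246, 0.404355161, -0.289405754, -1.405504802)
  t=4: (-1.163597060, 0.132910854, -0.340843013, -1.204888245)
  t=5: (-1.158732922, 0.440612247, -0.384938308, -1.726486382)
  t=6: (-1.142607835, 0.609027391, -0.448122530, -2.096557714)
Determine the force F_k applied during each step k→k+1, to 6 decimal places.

step 0→1:
  ẍ = (ẋ'−ẋ)/dt = (0.191903129−0.474400952)/0.036597 = -7.719152
  θ̈ = (θ̇'−θ̇)/dt = (-0.942266636−-1.226805601)/0.036597 = 7.774926
  sinθ=-0.154426, cosθ=0.988004
  F = (M+m)·ẍ + m·l·cosθ·θ̈ − m·l·sinθ·θ̇² = -11.410976 + 1.909229 − -0.057766 = -9.443981
step 1→2:
  ẍ = (ẋ'−ẋ)/dt = (0.568288450−0.191903129)/0.036597 = 10.284595
  θ̈ = (θ̇'−θ̇)/dt = (-1.502257762−-0.942266636)/0.036597 = -15.301558
  sinθ=-0.198614, cosθ=0.980078
  F = (M+m)·ẍ + m·l·cosθ·θ̈ − m·l·sinθ·θ̇² = 15.203388 + -3.727340 − -0.043829 = 11.519876
step 2→3:
  ẍ = (ẋ'−ẋ)/dt = (0.404355161−0.568288450)/0.036597 = -4.479419
  θ̈ = (θ̇'−θ̇)/dt = (-1.405504802−-1.502257762)/0.036597 = 2.643740
  sinθ=-0.232286, cosθ=0.972647
  F = (M+m)·ẍ + m·l·cosθ·θ̈ − m·l·sinθ·θ̇² = -6.621781 + 0.639112 − -0.130291 = -5.852378
step 3→4:
  ẍ = (ẋ'−ẋ)/dt = (0.132910854−0.404355161)/0.036597 = -7.417119
  θ̈ = (θ̇'−θ̇)/dt = (-1.204888245−-1.405504802)/0.036597 = 5.481776
  sinθ=-0.285383, cosθ=0.958414
  F = (M+m)·ẍ + m·l·cosθ·θ̈ − m·l·sinθ·θ̇² = -10.964490 + 1.305801 − -0.140118 = -9.518570
step 4→5:
  ẍ = (ẋ'−ẋ)/dt = (0.440612247−0.132910854)/0.036597 = 8.407831
  θ̈ = (θ̇'−θ̇)/dt = (-1.726486382−-1.204888245)/0.036597 = -14.252483
  sinθ=-0.334282, cosθ=0.942473
  F = (M+m)·ẍ + m·l·cosθ·θ̈ − m·l·sinθ·θ̇² = 12.429028 + -3.338585 − -0.120617 = 9.211060
step 5→6:
  ẍ = (ẋ'−ẋ)/dt = (0.609027391−0.440612247)/0.036597 = 4.601884
  θ̈ = (θ̇'−θ̇)/dt = (-2.096557714−-1.726486382)/0.036597 = -10.112067
  sinθ=-0.375502, cosθ=0.926822
  F = (M+m)·ẍ + m·l·cosθ·θ̈ − m·l·sinθ·θ̇² = 6.802818 + -2.329373 − -0.278190 = 4.751635

F_0 = -9.443981 N
F_1 = 11.519876 N
F_2 = -5.852378 N
F_3 = -9.518570 N
F_4 = 9.211060 N
F_5 = 4.751635 N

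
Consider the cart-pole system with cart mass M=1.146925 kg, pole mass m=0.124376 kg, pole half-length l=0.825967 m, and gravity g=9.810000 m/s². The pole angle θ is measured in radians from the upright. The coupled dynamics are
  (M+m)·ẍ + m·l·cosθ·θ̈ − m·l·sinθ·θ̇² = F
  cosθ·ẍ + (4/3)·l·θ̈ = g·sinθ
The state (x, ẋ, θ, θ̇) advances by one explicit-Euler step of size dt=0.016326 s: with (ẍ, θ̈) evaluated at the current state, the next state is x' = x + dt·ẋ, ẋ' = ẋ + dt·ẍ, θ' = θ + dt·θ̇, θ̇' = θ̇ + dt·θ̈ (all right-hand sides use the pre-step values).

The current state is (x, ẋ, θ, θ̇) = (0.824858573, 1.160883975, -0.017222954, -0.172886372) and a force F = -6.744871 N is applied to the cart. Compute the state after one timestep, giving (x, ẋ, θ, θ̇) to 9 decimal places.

sinθ=-0.017222103, cosθ=0.999851689
temp = (F + m·l·θ̇²·sinθ)/(M+m) = (-6.744871 + -0.000052882)/1.271301 = -5.305528653
θ̈ = (g·sinθ − cosθ·temp)/(l·(4/3 − m·cos²θ/(M+m))) = 5.032594841
ẍ = temp − m·l·θ̈·cosθ/(M+m) = -5.712139018
Euler: x'=0.824858573+0.016326·1.160883975=0.843811165, ẋ'=1.160883975+0.016326·-5.712139018=1.067627593
       θ'=-0.017222954+0.016326·-0.172886372=-0.020045497, θ̇'=-0.172886372+0.016326·5.032594841=-0.090724229

(0.843811165, 1.067627593, -0.020045497, -0.090724229)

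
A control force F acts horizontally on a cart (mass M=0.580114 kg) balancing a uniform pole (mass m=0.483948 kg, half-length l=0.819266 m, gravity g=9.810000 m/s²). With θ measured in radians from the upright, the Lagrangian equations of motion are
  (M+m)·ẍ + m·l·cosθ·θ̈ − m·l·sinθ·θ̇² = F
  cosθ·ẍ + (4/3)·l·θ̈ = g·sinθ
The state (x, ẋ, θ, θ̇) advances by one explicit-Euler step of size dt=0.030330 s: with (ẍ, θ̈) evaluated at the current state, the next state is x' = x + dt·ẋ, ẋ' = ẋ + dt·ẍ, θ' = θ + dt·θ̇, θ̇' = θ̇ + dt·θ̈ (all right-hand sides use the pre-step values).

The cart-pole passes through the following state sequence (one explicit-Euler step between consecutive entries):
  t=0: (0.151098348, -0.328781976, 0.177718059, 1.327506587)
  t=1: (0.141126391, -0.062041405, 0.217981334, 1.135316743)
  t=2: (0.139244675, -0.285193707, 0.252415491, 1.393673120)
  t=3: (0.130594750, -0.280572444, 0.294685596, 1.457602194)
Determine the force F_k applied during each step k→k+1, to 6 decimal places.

step 0→1:
  ẍ = (ẋ'−ẋ)/dt = (-0.062041405−-0.328781976)/0.030330 = 8.794612
  θ̈ = (θ̇'−θ̇)/dt = (1.135316743−1.327506587)/0.030330 = -6.336625
  sinθ=0.176784, cosθ=0.984250
  F = (M+m)·ẍ + m·l·cosθ·θ̈ − m·l·sinθ·θ̇² = 9.358012 + -2.472788 − 0.123521 = 6.761703
step 1→2:
  ẍ = (ẋ'−ẋ)/dt = (-0.285193707−-0.062041405)/0.030330 = -7.357478
  θ̈ = (θ̇'−θ̇)/dt = (1.393673120−1.135316743)/0.030330 = 8.518179
  sinθ=0.216259, cosθ=0.976336
  F = (M+m)·ẍ + m·l·cosθ·θ̈ − m·l·sinθ·θ̇² = -7.828813 + 3.297385 − 0.110518 = -4.641945
step 2→3:
  ẍ = (ẋ'−ẋ)/dt = (-0.280572444−-0.285193707)/0.030330 = 0.152366
  θ̈ = (θ̇'−θ̇)/dt = (1.457602194−1.393673120)/0.030330 = 2.107784
  sinθ=0.249744, cosθ=0.968312
  F = (M+m)·ẍ + m·l·cosθ·θ̈ − m·l·sinθ·θ̇² = 0.162127 + 0.809217 − 0.192327 = 0.779017

F_0 = 6.761703 N
F_1 = -4.641945 N
F_2 = 0.779017 N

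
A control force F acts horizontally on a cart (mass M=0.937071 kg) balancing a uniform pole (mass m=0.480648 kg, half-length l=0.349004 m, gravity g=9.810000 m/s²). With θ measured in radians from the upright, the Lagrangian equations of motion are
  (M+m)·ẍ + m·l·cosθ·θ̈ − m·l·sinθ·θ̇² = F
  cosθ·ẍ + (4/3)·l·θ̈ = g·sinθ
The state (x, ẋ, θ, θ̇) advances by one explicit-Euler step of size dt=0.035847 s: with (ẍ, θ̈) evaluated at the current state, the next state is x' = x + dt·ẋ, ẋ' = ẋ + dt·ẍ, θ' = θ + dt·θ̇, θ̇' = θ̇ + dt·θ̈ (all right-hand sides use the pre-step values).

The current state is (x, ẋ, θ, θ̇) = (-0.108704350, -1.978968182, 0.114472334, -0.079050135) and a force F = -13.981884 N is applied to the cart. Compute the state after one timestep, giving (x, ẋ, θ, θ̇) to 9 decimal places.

sinθ=0.114222492, cosθ=0.993455194
temp = (F + m·l·θ̇²·sinθ)/(M+m) = (-13.981884 + 0.000119733)/1.417719 = -9.862154818
θ̈ = (g·sinθ − cosθ·temp)/(l·(4/3 − m·cos²θ/(M+m))) = 31.323546274
ẍ = temp − m·l·θ̈·cosθ/(M+m) = -13.544178636
Euler: x'=-0.108704350+0.035847·-1.978968182=-0.179644422, ẋ'=-1.978968182+0.035847·-13.544178636=-2.464486354
       θ'=0.114472334+0.035847·-0.079050135=0.111638624, θ̇'=-0.079050135+0.035847·31.323546274=1.043805028

(-0.179644422, -2.464486354, 0.111638624, 1.043805028)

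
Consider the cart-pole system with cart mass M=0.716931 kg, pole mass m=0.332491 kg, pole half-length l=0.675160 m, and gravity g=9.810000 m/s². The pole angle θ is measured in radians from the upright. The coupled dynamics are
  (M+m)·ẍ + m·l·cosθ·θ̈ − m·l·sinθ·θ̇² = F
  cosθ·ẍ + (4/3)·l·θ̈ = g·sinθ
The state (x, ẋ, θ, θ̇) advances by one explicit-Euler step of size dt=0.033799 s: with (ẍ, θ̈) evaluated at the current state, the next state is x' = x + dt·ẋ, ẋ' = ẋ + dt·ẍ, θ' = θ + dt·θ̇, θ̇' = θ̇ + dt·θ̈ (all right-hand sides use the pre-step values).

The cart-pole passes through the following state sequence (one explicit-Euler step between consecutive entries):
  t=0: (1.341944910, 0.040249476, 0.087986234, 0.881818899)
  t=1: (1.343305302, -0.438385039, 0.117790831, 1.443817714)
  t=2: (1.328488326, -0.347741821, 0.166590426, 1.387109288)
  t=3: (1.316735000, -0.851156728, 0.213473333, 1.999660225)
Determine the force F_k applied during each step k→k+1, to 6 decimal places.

step 0→1:
  ẍ = (ẋ'−ẋ)/dt = (-0.438385039−0.040249476)/0.033799 = -14.161203
  θ̈ = (θ̇'−θ̇)/dt = (1.443817714−0.881818899)/0.033799 = 16.627676
  sinθ=0.087873, cosθ=0.996132
  F = (M+m)·ẍ + m·l·cosθ·θ̈ − m·l·sinθ·θ̇² = -14.861078 + 3.718219 − 0.015339 = -11.158199
step 1→2:
  ẍ = (ẋ'−ẋ)/dt = (-0.347741821−-0.438385039)/0.033799 = 2.681831
  θ̈ = (θ̇'−θ̇)/dt = (1.387109288−1.443817714)/0.033799 = -1.677814
  sinθ=0.117519, cosθ=0.993071
  F = (M+m)·ẍ + m·l·cosθ·θ̈ − m·l·sinθ·θ̇² = 2.814373 + -0.374034 − 0.054994 = 2.385345
step 2→3:
  ẍ = (ẋ'−ẋ)/dt = (-0.851156728−-0.347741821)/0.033799 = -14.894373
  θ̈ = (θ̇'−θ̇)/dt = (1.999660225−1.387109288)/0.033799 = 18.123345
  sinθ=0.165821, cosθ=0.986156
  F = (M+m)·ẍ + m·l·cosθ·θ̈ − m·l·sinθ·θ̇² = -15.630483 + 4.012089 − 0.071622 = -11.690016

F_0 = -11.158199 N
F_1 = 2.385345 N
F_2 = -11.690016 N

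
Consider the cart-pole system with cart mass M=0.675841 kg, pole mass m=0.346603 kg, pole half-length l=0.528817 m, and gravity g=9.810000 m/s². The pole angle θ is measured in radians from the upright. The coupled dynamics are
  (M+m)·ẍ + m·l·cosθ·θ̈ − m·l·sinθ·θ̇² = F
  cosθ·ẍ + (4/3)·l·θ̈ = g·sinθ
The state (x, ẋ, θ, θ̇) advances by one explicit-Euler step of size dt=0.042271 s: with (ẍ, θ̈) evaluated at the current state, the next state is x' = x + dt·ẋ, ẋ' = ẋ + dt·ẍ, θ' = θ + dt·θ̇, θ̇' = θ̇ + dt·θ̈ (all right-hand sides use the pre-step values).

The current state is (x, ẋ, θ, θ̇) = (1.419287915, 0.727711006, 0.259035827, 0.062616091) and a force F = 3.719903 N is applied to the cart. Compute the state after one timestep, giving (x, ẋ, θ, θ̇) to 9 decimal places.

(1.450048987, 0.895194070, 0.261682672, -0.016347018)

sinθ=0.256148665, cosθ=0.966637399
temp = (F + m·l·θ̇²·sinθ)/(M+m) = (3.719903 + 0.000184078)/1.022444 = 3.638426239
θ̈ = (g·sinθ − cosθ·temp)/(l·(4/3 − m·cos²θ/(M+m))) = -1.868020853
ẍ = temp − m·l·θ̈·cosθ/(M+m) = 3.962126843
Euler: x'=1.419287915+0.042271·0.727711006=1.450048987, ẋ'=0.727711006+0.042271·3.962126843=0.895194070
       θ'=0.259035827+0.042271·0.062616091=0.261682672, θ̇'=0.062616091+0.042271·-1.868020853=-0.016347018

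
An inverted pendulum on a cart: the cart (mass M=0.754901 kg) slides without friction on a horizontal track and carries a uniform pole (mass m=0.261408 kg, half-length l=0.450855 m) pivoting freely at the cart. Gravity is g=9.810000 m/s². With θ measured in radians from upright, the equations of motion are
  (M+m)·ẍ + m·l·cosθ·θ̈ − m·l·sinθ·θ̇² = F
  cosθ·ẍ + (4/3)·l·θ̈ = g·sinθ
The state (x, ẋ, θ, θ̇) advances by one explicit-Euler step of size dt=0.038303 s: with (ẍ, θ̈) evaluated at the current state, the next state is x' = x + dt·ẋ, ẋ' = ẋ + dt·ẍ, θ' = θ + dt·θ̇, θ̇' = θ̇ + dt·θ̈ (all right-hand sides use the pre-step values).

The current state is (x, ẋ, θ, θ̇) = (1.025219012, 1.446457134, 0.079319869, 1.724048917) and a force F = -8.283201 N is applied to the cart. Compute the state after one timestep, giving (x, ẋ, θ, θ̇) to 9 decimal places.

(1.080622660, 1.054450502, 0.145356115, 2.423632185)

sinθ=0.079236720, cosθ=0.996855828
temp = (F + m·l·θ̇²·sinθ)/(M+m) = (-8.283201 + 0.027757569)/1.016309 = -8.122965979
θ̈ = (g·sinθ − cosθ·temp)/(l·(4/3 − m·cos²θ/(M+m))) = 18.264451029
ẍ = temp − m·l·θ̈·cosθ/(M+m) = -10.234358452
Euler: x'=1.025219012+0.038303·1.446457134=1.080622660, ẋ'=1.446457134+0.038303·-10.234358452=1.054450502
       θ'=0.079319869+0.038303·1.724048917=0.145356115, θ̇'=1.724048917+0.038303·18.264451029=2.423632185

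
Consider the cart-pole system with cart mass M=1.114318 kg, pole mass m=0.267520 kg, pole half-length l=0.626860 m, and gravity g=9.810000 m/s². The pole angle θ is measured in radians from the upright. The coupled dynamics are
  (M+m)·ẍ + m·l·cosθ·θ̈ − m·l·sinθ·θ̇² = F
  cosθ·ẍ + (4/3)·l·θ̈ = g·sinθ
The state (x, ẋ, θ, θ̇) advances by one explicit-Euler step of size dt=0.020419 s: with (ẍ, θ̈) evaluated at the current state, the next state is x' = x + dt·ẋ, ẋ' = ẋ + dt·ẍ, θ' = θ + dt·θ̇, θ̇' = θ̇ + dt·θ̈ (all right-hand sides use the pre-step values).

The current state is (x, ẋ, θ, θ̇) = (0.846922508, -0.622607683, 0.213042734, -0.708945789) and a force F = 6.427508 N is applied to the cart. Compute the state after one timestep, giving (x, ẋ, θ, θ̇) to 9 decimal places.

sinθ=0.211434818, cosθ=0.977392100
temp = (F + m·l·θ̇²·sinθ)/(M+m) = (6.427508 + 0.017820889)/1.381838 = 4.664315853
θ̈ = (g·sinθ − cosθ·temp)/(l·(4/3 − m·cos²θ/(M+m))) = -3.451532183
ẍ = temp − m·l·θ̈·cosθ/(M+m) = 5.073718300
Euler: x'=0.846922508+0.020419·-0.622607683=0.834209482, ẋ'=-0.622607683+0.020419·5.073718300=-0.519007429
       θ'=0.213042734+0.020419·-0.708945789=0.198566770, θ̇'=-0.708945789+0.020419·-3.451532183=-0.779422625

(0.834209482, -0.519007429, 0.198566770, -0.779422625)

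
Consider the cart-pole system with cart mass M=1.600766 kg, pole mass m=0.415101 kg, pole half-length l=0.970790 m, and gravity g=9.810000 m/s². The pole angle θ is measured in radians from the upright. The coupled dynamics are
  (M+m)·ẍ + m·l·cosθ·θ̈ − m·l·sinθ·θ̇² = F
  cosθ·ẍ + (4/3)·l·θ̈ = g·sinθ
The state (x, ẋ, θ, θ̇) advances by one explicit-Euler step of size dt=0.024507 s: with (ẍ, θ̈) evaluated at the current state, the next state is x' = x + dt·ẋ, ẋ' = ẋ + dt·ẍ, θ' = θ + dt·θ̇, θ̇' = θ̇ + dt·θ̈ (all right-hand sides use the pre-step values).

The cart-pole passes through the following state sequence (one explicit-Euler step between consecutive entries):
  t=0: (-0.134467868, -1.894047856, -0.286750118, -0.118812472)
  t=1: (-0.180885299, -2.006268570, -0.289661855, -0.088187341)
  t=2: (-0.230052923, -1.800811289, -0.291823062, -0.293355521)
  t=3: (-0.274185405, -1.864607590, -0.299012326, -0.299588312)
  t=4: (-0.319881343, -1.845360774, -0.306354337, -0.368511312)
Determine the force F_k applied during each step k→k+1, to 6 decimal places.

step 0→1:
  ẍ = (ẋ'−ẋ)/dt = (-2.006268570−-1.894047856)/0.024507 = -4.579129
  θ̈ = (θ̇'−θ̇)/dt = (-0.088187341−-0.118812472)/0.024507 = 1.249648
  sinθ=-0.282837, cosθ=0.959168
  F = (M+m)·ẍ + m·l·cosθ·θ̈ − m·l·sinθ·θ̇² = -9.230915 + 0.483016 − -0.001609 = -8.746290
step 1→2:
  ẍ = (ẋ'−ẋ)/dt = (-1.800811289−-2.006268570)/0.024507 = 8.383616
  θ̈ = (θ̇'−θ̇)/dt = (-0.293355521−-0.088187341)/0.024507 = -8.371819
  sinθ=-0.285628, cosθ=0.958341
  F = (M+m)·ẍ + m·l·cosθ·θ̈ − m·l·sinθ·θ̇² = 16.900255 + -3.233097 − -0.000895 = 13.668053
step 2→3:
  ẍ = (ẋ'−ẋ)/dt = (-1.864607590−-1.800811289)/0.024507 = -2.603187
  θ̈ = (θ̇'−θ̇)/dt = (-0.299588312−-0.293355521)/0.024507 = -0.254327
  sinθ=-0.287699, cosθ=0.957721
  F = (M+m)·ẍ + m·l·cosθ·θ̈ − m·l·sinθ·θ̇² = -5.247679 + -0.098155 − -0.009977 = -5.335856
step 3→4:
  ẍ = (ẋ'−ẋ)/dt = (-1.845360774−-1.864607590)/0.024507 = 0.785360
  θ̈ = (θ̇'−θ̇)/dt = (-0.368511312−-0.299588312)/0.024507 = -2.812380
  sinθ=-0.294577, cosθ=0.955628
  F = (M+m)·ẍ + m·l·cosθ·θ̈ − m·l·sinθ·θ̇² = 1.583181 + -1.083034 − -0.010654 = 0.510802

F_0 = -8.746290 N
F_1 = 13.668053 N
F_2 = -5.335856 N
F_3 = 0.510802 N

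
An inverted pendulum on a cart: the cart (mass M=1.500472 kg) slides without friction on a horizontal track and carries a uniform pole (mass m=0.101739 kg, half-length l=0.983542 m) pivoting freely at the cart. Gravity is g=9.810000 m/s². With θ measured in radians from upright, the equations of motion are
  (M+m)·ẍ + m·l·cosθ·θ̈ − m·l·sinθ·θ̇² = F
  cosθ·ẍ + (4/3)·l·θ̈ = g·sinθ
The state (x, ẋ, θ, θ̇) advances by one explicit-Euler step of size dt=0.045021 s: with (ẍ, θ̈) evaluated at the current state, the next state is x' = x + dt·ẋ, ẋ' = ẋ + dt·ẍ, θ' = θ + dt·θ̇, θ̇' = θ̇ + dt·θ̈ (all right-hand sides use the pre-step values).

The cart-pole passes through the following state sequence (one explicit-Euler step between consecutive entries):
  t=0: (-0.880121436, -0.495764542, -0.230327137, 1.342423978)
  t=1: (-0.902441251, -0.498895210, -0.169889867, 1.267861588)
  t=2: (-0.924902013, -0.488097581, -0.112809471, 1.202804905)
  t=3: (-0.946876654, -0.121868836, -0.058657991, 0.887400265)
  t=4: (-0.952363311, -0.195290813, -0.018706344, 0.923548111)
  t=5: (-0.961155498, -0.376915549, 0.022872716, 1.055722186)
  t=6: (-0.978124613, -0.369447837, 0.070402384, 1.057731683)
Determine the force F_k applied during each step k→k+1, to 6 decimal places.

F_0 = -0.231594 N
F_1 = 0.268948 N
F_2 = 12.353106 N
F_3 = -2.528123 N
F_4 = -6.168358 N
F_5 = 0.267676 N

step 0→1:
  ẍ = (ẋ'−ẋ)/dt = (-0.498895210−-0.495764542)/0.045021 = -0.069538
  θ̈ = (θ̇'−θ̇)/dt = (1.267861588−1.342423978)/0.045021 = -1.656169
  sinθ=-0.228296, cosθ=0.973592
  F = (M+m)·ẍ + m·l·cosθ·θ̈ − m·l·sinθ·θ̇² = -0.111414 + -0.161347 − -0.041168 = -0.231594
step 1→2:
  ẍ = (ẋ'−ẋ)/dt = (-0.488097581−-0.498895210)/0.045021 = 0.239835
  θ̈ = (θ̇'−θ̇)/dt = (1.202804905−1.267861588)/0.045021 = -1.445030
  sinθ=-0.169074, cosθ=0.985603
  F = (M+m)·ẍ + m·l·cosθ·θ̈ − m·l·sinθ·θ̇² = 0.384267 + -0.142515 − -0.027196 = 0.268948
step 2→3:
  ẍ = (ẋ'−ẋ)/dt = (-0.121868836−-0.488097581)/0.045021 = 8.134620
  θ̈ = (θ̇'−θ̇)/dt = (0.887400265−1.202804905)/0.045021 = -7.005723
  sinθ=-0.112570, cosθ=0.993644
  F = (M+m)·ẍ + m·l·cosθ·θ̈ − m·l·sinθ·θ̇² = 13.033378 + -0.696569 − -0.016297 = 12.353106
step 3→4:
  ẍ = (ẋ'−ẋ)/dt = (-0.195290813−-0.121868836)/0.045021 = -1.630838
  θ̈ = (θ̇'−θ̇)/dt = (0.923548111−0.887400265)/0.045021 = 0.802911
  sinθ=-0.058624, cosθ=0.998280
  F = (M+m)·ẍ + m·l·cosθ·θ̈ − m·l·sinθ·θ̇² = -2.612947 + 0.080205 − -0.004620 = -2.528123
step 4→5:
  ẍ = (ẋ'−ẋ)/dt = (-0.376915549−-0.195290813)/0.045021 = -4.034223
  θ̈ = (θ̇'−θ̇)/dt = (1.055722186−0.923548111)/0.045021 = 2.935832
  sinθ=-0.018705, cosθ=0.999825
  F = (M+m)·ẍ + m·l·cosθ·θ̈ − m·l·sinθ·θ̇² = -6.463676 + 0.293721 − -0.001596 = -6.168358
step 5→6:
  ẍ = (ẋ'−ẋ)/dt = (-0.369447837−-0.376915549)/0.045021 = 0.165872
  θ̈ = (θ̇'−θ̇)/dt = (1.057731683−1.055722186)/0.045021 = 0.044635
  sinθ=0.022871, cosθ=0.999738
  F = (M+m)·ẍ + m·l·cosθ·θ̈ − m·l·sinθ·θ̇² = 0.265762 + 0.004465 − 0.002551 = 0.267676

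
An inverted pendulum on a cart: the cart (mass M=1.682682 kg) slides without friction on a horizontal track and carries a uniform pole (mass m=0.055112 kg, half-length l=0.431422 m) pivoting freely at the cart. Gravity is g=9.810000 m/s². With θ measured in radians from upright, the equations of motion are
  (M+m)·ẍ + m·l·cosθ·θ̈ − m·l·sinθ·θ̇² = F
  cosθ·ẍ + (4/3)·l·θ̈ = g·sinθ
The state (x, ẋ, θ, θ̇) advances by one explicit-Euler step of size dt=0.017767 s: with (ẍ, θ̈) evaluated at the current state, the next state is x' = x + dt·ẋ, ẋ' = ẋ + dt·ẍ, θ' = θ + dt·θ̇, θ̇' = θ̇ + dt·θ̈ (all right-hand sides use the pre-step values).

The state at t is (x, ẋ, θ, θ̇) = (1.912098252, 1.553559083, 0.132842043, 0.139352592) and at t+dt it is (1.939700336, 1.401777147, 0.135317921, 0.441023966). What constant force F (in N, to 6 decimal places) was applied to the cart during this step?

F = -14.445732 N

ẍ = (ẋ'−ẋ)/dt = (1.401777147−1.553559083)/0.017767 = -8.542913
θ̈ = (θ̇'−θ̇)/dt = (0.441023966−0.139352592)/0.017767 = 16.979309
sinθ=0.132452, cosθ=0.991189
F = (M+m)·ẍ + m·l·cosθ·θ̈ − m·l·sinθ·θ̇² = -14.845823 + 0.400152 − 0.000061 = -14.445732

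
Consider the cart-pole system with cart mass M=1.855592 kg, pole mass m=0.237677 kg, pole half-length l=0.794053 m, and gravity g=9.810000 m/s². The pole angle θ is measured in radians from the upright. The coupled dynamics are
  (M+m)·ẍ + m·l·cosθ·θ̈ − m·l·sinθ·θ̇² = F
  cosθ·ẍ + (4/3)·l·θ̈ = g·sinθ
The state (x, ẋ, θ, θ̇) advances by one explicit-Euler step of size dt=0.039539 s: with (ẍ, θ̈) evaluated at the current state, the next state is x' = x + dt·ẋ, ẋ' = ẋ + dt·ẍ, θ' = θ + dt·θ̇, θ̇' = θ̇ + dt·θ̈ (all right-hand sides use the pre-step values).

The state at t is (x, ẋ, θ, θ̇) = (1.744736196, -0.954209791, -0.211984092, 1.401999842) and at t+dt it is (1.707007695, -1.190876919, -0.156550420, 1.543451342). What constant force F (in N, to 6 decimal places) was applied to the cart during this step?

ẍ = (ẋ'−ẋ)/dt = (-1.190876919−-0.954209791)/0.039539 = -5.985663
θ̈ = (θ̇'−θ̇)/dt = (1.543451342−1.401999842)/0.039539 = 3.577518
sinθ=-0.210400, cosθ=0.977615
F = (M+m)·ẍ + m·l·cosθ·θ̈ − m·l·sinθ·θ̇² = -12.529603 + 0.660065 − -0.078051 = -11.791487

F = -11.791487 N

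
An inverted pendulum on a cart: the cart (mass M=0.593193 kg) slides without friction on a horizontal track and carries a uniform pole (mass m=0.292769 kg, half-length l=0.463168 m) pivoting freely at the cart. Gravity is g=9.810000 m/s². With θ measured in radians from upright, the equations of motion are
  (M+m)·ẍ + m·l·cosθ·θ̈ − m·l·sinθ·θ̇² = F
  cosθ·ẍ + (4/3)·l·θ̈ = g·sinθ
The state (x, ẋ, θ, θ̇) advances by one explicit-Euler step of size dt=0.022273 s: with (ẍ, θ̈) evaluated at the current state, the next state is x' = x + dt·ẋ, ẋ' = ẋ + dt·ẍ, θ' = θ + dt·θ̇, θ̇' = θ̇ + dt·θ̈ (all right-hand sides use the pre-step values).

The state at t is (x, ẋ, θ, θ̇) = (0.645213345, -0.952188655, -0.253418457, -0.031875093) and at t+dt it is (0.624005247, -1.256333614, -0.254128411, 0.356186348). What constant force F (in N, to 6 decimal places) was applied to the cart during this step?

ẍ = (ẋ'−ẋ)/dt = (-1.256333614−-0.952188655)/0.022273 = -13.655321
θ̈ = (θ̇'−θ̇)/dt = (0.356186348−-0.031875093)/0.022273 = 17.422953
sinθ=-0.250715, cosθ=0.968061
F = (M+m)·ẍ + m·l·cosθ·θ̈ − m·l·sinθ·θ̇² = -12.098095 + 2.287116 − -0.000035 = -9.810945

F = -9.810945 N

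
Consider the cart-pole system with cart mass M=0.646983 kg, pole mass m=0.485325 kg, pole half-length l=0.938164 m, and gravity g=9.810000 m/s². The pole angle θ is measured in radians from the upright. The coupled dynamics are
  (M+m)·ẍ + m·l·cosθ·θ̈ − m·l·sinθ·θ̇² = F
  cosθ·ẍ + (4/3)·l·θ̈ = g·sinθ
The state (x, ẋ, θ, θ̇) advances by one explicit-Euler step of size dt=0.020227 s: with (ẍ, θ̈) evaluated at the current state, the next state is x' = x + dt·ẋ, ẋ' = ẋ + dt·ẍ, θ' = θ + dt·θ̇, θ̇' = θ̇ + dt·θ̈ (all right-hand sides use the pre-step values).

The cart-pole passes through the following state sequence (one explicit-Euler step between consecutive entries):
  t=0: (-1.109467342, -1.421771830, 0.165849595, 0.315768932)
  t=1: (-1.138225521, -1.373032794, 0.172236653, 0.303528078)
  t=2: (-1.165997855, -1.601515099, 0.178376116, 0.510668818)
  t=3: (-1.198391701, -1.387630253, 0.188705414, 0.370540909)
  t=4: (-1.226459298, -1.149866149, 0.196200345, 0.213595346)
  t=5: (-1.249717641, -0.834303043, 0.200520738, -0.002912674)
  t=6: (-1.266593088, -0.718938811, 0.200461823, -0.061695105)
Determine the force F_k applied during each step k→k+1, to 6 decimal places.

F_0 = 2.449154 N
F_1 = -8.203840 N
F_2 = 8.847949 N
F_3 = 9.828149 N
F_4 = 12.881040 N
F_5 = 5.161399 N

step 0→1:
  ẍ = (ẋ'−ẋ)/dt = (-1.373032794−-1.421771830)/0.020227 = 2.409603
  θ̈ = (θ̇'−θ̇)/dt = (0.303528078−0.315768932)/0.020227 = -0.605174
  sinθ=0.165090, cosθ=0.986278
  F = (M+m)·ẍ + m·l·cosθ·θ̈ − m·l·sinθ·θ̇² = 2.728413 + -0.271764 − 0.007495 = 2.449154
step 1→2:
  ẍ = (ẋ'−ẋ)/dt = (-1.601515099−-1.373032794)/0.020227 = -11.295907
  θ̈ = (θ̇'−θ̇)/dt = (0.510668818−0.303528078)/0.020227 = 10.240804
  sinθ=0.171386, cosθ=0.985204
  F = (M+m)·ẍ + m·l·cosθ·θ̈ − m·l·sinθ·θ̇² = -12.790446 + 4.593795 − 0.007189 = -8.203840
step 2→3:
  ẍ = (ẋ'−ẋ)/dt = (-1.387630253−-1.601515099)/0.020227 = 10.574225
  θ̈ = (θ̇'−θ̇)/dt = (0.370540909−0.510668818)/0.020227 = -6.927765
  sinθ=0.177432, cosθ=0.984133
  F = (M+m)·ẍ + m·l·cosθ·θ̈ − m·l·sinθ·θ̇² = 11.973279 + -3.104263 − 0.021068 = 8.847949
step 3→4:
  ẍ = (ẋ'−ẋ)/dt = (-1.149866149−-1.387630253)/0.020227 = 11.754788
  θ̈ = (θ̇'−θ̇)/dt = (0.213595346−0.370540909)/0.020227 = -7.759211
  sinθ=0.187587, cosθ=0.982248
  F = (M+m)·ẍ + m·l·cosθ·θ̈ − m·l·sinθ·θ̇² = 13.310041 + -3.470165 − 0.011727 = 9.828149
step 4→5:
  ẍ = (ẋ'−ẋ)/dt = (-0.834303043−-1.149866149)/0.020227 = 15.601083
  θ̈ = (θ̇'−θ̇)/dt = (-0.002912674−0.213595346)/0.020227 = -10.703912
  sinθ=0.194944, cosθ=0.980814
  F = (M+m)·ẍ + m·l·cosθ·θ̈ − m·l·sinθ·θ̇² = 17.665231 + -4.780142 − 0.004050 = 12.881040
step 5→6:
  ẍ = (ẋ'−ẋ)/dt = (-0.718938811−-0.834303043)/0.020227 = 5.703477
  θ̈ = (θ̇'−θ̇)/dt = (-0.061695105−-0.002912674)/0.020227 = -2.906137
  sinθ=0.199180, cosθ=0.979963
  F = (M+m)·ẍ + m·l·cosθ·θ̈ − m·l·sinθ·θ̇² = 6.458093 + -1.296693 − 0.000001 = 5.161399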